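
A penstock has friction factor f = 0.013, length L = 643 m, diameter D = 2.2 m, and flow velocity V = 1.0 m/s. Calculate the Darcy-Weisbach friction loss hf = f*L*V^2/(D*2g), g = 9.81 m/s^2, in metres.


hf = 0.013 * 643 * 1.0^2 / (2.2 * 2 * 9.81) = 0.1937 m


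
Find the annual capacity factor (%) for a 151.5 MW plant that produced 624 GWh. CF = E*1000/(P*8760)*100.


CF = 624 * 1000 / (151.5 * 8760) * 100 = 47.0184 %


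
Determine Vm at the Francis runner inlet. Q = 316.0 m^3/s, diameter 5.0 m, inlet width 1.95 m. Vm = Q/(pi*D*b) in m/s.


Vm = 316.0 / (pi * 5.0 * 1.95) = 10.3165 m/s


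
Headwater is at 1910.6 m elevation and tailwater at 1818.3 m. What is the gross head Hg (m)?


Hg = 1910.6 - 1818.3 = 92.3000 m


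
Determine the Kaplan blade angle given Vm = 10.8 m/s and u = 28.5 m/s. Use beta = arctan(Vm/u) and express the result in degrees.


beta = arctan(10.8 / 28.5) = 20.7541 degrees


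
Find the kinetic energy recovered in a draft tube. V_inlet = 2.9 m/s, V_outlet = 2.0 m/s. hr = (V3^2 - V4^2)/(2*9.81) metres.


hr = (2.9^2 - 2.0^2) / (2*9.81) = 0.2248 m


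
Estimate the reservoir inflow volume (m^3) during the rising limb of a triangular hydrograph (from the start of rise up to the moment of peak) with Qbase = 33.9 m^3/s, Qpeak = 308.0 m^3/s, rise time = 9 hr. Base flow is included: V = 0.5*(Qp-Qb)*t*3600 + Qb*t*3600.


V = 0.5*(308.0 - 33.9)*9*3600 + 33.9*9*3600 = 5.5388e+06 m^3


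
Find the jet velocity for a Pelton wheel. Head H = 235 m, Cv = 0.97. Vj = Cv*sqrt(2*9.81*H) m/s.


Vj = 0.97 * sqrt(2*9.81*235) = 65.8651 m/s


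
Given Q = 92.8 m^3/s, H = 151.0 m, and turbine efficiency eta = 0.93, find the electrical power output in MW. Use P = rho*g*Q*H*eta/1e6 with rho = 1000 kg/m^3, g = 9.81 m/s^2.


P = 1000 * 9.81 * 92.8 * 151.0 * 0.93 / 1e6 = 127.8430 MW


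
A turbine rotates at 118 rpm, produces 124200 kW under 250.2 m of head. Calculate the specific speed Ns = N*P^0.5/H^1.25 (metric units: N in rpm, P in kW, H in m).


Ns = 118 * 124200^0.5 / 250.2^1.25 = 41.7911


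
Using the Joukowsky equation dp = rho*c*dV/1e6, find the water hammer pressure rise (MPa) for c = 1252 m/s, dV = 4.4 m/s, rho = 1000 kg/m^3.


dp = 1000 * 1252 * 4.4 / 1e6 = 5.5088 MPa


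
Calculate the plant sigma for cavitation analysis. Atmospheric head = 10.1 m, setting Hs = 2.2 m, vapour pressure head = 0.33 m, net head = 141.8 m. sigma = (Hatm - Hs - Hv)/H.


sigma = (10.1 - 2.2 - 0.33) / 141.8 = 0.0534


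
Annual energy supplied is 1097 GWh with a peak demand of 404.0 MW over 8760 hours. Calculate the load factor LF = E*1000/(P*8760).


LF = 1097 * 1000 / (404.0 * 8760) = 0.3100


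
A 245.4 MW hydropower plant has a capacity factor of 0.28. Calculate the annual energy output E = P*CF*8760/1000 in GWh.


E = 245.4 * 0.28 * 8760 / 1000 = 601.9171 GWh


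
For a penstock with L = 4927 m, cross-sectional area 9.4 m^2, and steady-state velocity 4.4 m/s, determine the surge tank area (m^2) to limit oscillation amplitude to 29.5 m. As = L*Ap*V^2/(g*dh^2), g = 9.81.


As = 4927 * 9.4 * 4.4^2 / (9.81 * 29.5^2) = 105.0274 m^2


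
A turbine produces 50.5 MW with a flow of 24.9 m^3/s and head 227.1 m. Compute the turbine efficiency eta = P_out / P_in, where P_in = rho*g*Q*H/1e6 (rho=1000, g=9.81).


P_in = 1000 * 9.81 * 24.9 * 227.1 / 1e6 = 55.4735 MW
eta = 50.5 / 55.4735 = 0.9103


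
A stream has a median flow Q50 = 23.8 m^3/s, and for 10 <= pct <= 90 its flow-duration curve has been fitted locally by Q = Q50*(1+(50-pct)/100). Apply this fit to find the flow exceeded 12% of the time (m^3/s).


Q = 23.8 * (1 + (50 - 12)/100) = 32.8440 m^3/s


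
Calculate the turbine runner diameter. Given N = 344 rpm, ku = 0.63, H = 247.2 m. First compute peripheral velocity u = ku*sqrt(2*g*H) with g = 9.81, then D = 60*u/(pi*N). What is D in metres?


u = 0.63 * sqrt(2*9.81*247.2) = 43.8747 m/s
D = 60 * 43.8747 / (pi * 344) = 2.4359 m


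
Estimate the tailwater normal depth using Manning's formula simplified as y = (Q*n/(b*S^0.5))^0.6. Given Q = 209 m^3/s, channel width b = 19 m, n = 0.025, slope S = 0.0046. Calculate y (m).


y = (209 * 0.025 / (19 * 0.0046^0.5))^0.6 = 2.3162 m


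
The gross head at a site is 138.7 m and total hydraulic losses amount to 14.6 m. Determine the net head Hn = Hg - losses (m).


Hn = 138.7 - 14.6 = 124.1000 m


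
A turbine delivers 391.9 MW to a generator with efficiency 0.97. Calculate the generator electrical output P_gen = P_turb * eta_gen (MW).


P_gen = 391.9 * 0.97 = 380.1430 MW


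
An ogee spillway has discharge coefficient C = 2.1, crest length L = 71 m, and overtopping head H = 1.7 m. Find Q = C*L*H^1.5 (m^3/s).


Q = 2.1 * 71 * 1.7^1.5 = 330.4844 m^3/s


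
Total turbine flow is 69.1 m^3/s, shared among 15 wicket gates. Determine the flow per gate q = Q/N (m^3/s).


q = 69.1 / 15 = 4.6067 m^3/s


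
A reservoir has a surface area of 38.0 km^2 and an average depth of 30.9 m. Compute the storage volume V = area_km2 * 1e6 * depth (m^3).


V = 38.0 * 1e6 * 30.9 = 1.1742e+09 m^3


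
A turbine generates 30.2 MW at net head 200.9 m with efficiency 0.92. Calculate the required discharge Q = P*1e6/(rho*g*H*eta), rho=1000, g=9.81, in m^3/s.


Q = 30.2 * 1e6 / (1000 * 9.81 * 200.9 * 0.92) = 16.6560 m^3/s


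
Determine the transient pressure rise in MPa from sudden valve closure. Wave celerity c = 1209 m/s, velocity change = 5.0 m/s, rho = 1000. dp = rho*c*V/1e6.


dp = 1000 * 1209 * 5.0 / 1e6 = 6.0450 MPa


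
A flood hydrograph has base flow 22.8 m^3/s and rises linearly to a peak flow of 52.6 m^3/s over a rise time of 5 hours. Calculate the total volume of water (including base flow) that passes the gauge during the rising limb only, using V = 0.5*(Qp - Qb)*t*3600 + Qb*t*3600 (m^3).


V = 0.5*(52.6 - 22.8)*5*3600 + 22.8*5*3600 = 678600.0000 m^3


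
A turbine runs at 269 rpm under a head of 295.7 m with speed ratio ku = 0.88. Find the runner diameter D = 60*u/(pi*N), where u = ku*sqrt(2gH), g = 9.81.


u = 0.88 * sqrt(2*9.81*295.7) = 67.0282 m/s
D = 60 * 67.0282 / (pi * 269) = 4.7589 m


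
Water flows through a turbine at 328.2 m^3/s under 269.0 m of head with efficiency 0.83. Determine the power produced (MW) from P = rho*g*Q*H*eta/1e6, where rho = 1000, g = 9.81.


P = 1000 * 9.81 * 328.2 * 269.0 * 0.83 / 1e6 = 718.8495 MW


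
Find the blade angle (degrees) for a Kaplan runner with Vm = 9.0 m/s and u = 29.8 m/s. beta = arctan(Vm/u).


beta = arctan(9.0 / 29.8) = 16.8050 degrees


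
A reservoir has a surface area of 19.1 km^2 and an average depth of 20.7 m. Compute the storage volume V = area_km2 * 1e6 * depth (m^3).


V = 19.1 * 1e6 * 20.7 = 3.9537e+08 m^3


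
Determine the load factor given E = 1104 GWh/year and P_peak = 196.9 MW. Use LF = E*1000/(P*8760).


LF = 1104 * 1000 / (196.9 * 8760) = 0.6401


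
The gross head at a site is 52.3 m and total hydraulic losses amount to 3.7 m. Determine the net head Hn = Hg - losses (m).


Hn = 52.3 - 3.7 = 48.6000 m


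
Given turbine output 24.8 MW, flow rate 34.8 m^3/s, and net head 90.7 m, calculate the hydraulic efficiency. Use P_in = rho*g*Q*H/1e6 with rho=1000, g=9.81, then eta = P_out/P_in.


P_in = 1000 * 9.81 * 34.8 * 90.7 / 1e6 = 30.9639 MW
eta = 24.8 / 30.9639 = 0.8009


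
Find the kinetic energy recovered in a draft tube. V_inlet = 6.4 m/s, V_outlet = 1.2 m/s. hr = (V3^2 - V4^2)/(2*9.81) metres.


hr = (6.4^2 - 1.2^2) / (2*9.81) = 2.0143 m


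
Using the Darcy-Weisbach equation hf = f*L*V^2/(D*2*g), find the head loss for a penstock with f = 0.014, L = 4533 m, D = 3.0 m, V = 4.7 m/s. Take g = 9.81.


hf = 0.014 * 4533 * 4.7^2 / (3.0 * 2 * 9.81) = 23.8171 m


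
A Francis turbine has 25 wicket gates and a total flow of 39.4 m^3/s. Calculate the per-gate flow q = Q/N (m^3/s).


q = 39.4 / 25 = 1.5760 m^3/s


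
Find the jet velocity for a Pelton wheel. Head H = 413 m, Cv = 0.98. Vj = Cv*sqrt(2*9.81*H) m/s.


Vj = 0.98 * sqrt(2*9.81*413) = 88.2167 m/s


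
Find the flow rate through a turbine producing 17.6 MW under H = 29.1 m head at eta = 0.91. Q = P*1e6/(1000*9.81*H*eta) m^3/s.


Q = 17.6 * 1e6 / (1000 * 9.81 * 29.1 * 0.91) = 67.7500 m^3/s


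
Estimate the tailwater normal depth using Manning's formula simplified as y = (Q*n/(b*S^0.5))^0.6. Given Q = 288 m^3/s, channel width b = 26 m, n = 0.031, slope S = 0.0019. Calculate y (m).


y = (288 * 0.031 / (26 * 0.0019^0.5))^0.6 = 3.4502 m


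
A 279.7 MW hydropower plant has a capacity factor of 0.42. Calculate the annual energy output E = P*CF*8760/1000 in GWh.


E = 279.7 * 0.42 * 8760 / 1000 = 1029.0722 GWh


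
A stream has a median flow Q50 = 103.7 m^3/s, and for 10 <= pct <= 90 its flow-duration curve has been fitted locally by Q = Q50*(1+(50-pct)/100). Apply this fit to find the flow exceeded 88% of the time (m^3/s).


Q = 103.7 * (1 + (50 - 88)/100) = 64.2940 m^3/s


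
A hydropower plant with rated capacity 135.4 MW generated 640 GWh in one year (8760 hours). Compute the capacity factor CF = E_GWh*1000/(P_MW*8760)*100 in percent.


CF = 640 * 1000 / (135.4 * 8760) * 100 = 53.9582 %


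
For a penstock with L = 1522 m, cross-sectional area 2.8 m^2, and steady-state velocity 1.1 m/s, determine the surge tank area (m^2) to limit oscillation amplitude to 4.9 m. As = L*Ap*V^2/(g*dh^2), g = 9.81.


As = 1522 * 2.8 * 1.1^2 / (9.81 * 4.9^2) = 21.8926 m^2


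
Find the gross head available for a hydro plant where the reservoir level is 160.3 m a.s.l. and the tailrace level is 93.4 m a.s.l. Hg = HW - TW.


Hg = 160.3 - 93.4 = 66.9000 m


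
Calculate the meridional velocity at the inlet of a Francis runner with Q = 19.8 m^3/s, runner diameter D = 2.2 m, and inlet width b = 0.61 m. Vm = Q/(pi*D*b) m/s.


Vm = 19.8 / (pi * 2.2 * 0.61) = 4.6964 m/s


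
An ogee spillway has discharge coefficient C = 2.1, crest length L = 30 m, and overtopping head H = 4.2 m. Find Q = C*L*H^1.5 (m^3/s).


Q = 2.1 * 30 * 4.2^1.5 = 542.2686 m^3/s


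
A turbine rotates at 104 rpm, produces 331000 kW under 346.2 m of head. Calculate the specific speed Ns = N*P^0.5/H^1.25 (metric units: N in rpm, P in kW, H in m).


Ns = 104 * 331000^0.5 / 346.2^1.25 = 40.0672


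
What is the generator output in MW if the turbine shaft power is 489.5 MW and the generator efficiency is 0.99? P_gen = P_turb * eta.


P_gen = 489.5 * 0.99 = 484.6050 MW


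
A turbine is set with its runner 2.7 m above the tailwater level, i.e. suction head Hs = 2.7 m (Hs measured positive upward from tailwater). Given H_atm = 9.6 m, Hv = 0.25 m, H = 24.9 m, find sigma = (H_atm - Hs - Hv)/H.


sigma = (9.6 - 2.7 - 0.25) / 24.9 = 0.2671


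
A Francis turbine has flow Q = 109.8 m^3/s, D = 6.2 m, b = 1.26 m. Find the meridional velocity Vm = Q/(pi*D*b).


Vm = 109.8 / (pi * 6.2 * 1.26) = 4.4739 m/s


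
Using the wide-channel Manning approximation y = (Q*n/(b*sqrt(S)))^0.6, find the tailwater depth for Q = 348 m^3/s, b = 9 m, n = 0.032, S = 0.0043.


y = (348 * 0.032 / (9 * 0.0043^0.5))^0.6 = 5.8271 m


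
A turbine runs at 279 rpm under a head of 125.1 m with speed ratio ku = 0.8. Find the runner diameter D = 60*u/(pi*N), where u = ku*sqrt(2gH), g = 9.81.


u = 0.8 * sqrt(2*9.81*125.1) = 39.6340 m/s
D = 60 * 39.6340 / (pi * 279) = 2.7131 m


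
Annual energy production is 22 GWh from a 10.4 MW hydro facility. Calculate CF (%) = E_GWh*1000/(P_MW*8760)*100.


CF = 22 * 1000 / (10.4 * 8760) * 100 = 24.1482 %


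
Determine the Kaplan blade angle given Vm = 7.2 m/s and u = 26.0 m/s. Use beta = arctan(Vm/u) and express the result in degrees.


beta = arctan(7.2 / 26.0) = 15.4786 degrees


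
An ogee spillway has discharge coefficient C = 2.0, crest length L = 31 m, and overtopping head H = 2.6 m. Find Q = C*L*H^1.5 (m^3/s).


Q = 2.0 * 31 * 2.6^1.5 = 259.9272 m^3/s


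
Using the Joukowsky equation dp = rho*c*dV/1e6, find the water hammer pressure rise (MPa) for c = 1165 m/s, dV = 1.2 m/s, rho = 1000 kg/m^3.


dp = 1000 * 1165 * 1.2 / 1e6 = 1.3980 MPa


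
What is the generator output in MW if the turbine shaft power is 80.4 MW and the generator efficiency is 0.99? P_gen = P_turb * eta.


P_gen = 80.4 * 0.99 = 79.5960 MW


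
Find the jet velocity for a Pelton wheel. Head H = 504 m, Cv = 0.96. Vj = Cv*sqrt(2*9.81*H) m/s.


Vj = 0.96 * sqrt(2*9.81*504) = 95.4632 m/s


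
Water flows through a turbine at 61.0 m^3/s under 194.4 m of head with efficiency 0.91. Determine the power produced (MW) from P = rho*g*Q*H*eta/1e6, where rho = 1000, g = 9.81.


P = 1000 * 9.81 * 61.0 * 194.4 * 0.91 / 1e6 = 105.8611 MW


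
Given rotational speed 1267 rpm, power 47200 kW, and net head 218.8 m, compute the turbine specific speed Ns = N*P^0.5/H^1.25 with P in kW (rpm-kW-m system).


Ns = 1267 * 47200^0.5 / 218.8^1.25 = 327.1060


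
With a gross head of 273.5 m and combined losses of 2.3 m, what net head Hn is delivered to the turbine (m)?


Hn = 273.5 - 2.3 = 271.2000 m


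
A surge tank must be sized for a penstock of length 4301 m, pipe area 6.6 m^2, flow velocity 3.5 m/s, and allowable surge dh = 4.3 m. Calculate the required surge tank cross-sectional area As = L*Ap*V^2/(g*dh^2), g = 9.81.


As = 4301 * 6.6 * 3.5^2 / (9.81 * 4.3^2) = 1917.0946 m^2


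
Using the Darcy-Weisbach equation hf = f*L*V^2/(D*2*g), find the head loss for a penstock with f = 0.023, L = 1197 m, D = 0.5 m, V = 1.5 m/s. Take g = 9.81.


hf = 0.023 * 1197 * 1.5^2 / (0.5 * 2 * 9.81) = 6.3144 m


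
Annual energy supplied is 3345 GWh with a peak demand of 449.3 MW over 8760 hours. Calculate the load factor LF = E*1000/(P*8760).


LF = 3345 * 1000 / (449.3 * 8760) = 0.8499


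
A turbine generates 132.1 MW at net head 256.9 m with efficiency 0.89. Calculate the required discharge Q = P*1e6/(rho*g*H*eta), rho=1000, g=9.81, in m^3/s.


Q = 132.1 * 1e6 / (1000 * 9.81 * 256.9 * 0.89) = 58.8952 m^3/s


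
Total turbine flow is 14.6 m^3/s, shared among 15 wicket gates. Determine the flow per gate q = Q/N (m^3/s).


q = 14.6 / 15 = 0.9733 m^3/s


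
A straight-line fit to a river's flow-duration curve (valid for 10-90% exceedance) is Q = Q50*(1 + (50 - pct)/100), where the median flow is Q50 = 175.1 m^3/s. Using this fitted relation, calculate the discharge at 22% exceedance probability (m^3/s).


Q = 175.1 * (1 + (50 - 22)/100) = 224.1280 m^3/s


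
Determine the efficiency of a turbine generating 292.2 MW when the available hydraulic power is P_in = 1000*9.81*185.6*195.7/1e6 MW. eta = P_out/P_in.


P_in = 1000 * 9.81 * 185.6 * 195.7 / 1e6 = 356.3180 MW
eta = 292.2 / 356.3180 = 0.8201


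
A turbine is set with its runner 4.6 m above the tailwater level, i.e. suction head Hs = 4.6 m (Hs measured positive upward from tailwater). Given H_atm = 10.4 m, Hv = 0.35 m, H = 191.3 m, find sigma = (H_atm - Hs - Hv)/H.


sigma = (10.4 - 4.6 - 0.35) / 191.3 = 0.0285


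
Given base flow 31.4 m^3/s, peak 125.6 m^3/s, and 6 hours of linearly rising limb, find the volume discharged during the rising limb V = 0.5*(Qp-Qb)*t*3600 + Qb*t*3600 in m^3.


V = 0.5*(125.6 - 31.4)*6*3600 + 31.4*6*3600 = 1.6956e+06 m^3


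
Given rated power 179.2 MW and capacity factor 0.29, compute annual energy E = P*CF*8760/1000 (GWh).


E = 179.2 * 0.29 * 8760 / 1000 = 455.2397 GWh


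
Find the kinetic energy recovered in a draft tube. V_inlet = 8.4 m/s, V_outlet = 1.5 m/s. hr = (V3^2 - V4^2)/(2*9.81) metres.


hr = (8.4^2 - 1.5^2) / (2*9.81) = 3.4817 m


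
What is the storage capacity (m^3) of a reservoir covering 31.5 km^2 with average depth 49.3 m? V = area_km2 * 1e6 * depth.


V = 31.5 * 1e6 * 49.3 = 1.5530e+09 m^3


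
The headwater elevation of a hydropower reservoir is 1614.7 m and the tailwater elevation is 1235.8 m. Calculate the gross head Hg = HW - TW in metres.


Hg = 1614.7 - 1235.8 = 378.9000 m


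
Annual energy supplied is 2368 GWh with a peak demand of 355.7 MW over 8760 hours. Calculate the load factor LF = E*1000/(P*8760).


LF = 2368 * 1000 / (355.7 * 8760) = 0.7600


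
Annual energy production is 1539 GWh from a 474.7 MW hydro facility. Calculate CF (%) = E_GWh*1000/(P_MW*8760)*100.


CF = 1539 * 1000 / (474.7 * 8760) * 100 = 37.0097 %


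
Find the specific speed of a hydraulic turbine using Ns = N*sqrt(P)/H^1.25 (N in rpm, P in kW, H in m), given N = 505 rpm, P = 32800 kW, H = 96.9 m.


Ns = 505 * 32800^0.5 / 96.9^1.25 = 300.8317


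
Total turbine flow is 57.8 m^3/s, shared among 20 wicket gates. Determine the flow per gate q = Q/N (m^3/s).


q = 57.8 / 20 = 2.8900 m^3/s


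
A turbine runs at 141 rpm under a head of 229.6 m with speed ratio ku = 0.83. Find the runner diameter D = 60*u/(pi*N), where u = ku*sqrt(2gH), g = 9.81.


u = 0.83 * sqrt(2*9.81*229.6) = 55.7075 m/s
D = 60 * 55.7075 / (pi * 141) = 7.5456 m


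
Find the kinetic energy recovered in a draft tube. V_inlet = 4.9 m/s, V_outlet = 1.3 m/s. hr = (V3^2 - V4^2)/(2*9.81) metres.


hr = (4.9^2 - 1.3^2) / (2*9.81) = 1.1376 m


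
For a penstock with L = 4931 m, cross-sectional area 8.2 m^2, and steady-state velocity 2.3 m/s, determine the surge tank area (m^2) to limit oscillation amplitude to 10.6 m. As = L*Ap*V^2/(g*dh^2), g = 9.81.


As = 4931 * 8.2 * 2.3^2 / (9.81 * 10.6^2) = 194.0545 m^2


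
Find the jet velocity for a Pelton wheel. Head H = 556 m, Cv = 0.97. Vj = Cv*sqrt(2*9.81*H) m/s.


Vj = 0.97 * sqrt(2*9.81*556) = 101.3115 m/s


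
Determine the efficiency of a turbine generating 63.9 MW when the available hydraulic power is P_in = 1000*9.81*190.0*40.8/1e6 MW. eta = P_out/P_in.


P_in = 1000 * 9.81 * 190.0 * 40.8 / 1e6 = 76.0471 MW
eta = 63.9 / 76.0471 = 0.8403


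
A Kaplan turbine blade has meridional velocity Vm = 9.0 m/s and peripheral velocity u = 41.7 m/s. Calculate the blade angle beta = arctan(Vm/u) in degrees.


beta = arctan(9.0 / 41.7) = 12.1792 degrees


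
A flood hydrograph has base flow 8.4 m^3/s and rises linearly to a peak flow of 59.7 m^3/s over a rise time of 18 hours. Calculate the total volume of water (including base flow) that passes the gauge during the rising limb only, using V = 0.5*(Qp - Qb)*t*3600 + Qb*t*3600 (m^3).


V = 0.5*(59.7 - 8.4)*18*3600 + 8.4*18*3600 = 2.2064e+06 m^3


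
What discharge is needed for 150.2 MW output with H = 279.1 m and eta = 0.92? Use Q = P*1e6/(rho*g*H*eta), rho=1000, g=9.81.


Q = 150.2 * 1e6 / (1000 * 9.81 * 279.1 * 0.92) = 59.6284 m^3/s


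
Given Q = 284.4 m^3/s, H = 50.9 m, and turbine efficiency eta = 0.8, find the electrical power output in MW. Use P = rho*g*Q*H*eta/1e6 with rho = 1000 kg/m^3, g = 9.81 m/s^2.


P = 1000 * 9.81 * 284.4 * 50.9 * 0.8 / 1e6 = 113.6073 MW


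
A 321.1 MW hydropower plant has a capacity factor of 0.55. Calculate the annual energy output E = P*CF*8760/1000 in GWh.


E = 321.1 * 0.55 * 8760 / 1000 = 1547.0598 GWh


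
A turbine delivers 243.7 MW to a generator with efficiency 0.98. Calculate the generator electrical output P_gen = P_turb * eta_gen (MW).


P_gen = 243.7 * 0.98 = 238.8260 MW


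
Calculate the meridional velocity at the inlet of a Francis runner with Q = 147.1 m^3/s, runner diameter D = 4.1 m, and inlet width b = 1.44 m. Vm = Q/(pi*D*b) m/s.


Vm = 147.1 / (pi * 4.1 * 1.44) = 7.9308 m/s


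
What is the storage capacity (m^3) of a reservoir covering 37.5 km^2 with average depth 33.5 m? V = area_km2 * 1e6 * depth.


V = 37.5 * 1e6 * 33.5 = 1.2562e+09 m^3


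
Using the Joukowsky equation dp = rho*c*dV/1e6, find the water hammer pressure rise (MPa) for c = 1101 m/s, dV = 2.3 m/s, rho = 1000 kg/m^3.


dp = 1000 * 1101 * 2.3 / 1e6 = 2.5323 MPa


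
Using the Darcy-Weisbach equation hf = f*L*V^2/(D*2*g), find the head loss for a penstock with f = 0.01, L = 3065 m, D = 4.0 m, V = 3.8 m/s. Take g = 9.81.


hf = 0.01 * 3065 * 3.8^2 / (4.0 * 2 * 9.81) = 5.6395 m


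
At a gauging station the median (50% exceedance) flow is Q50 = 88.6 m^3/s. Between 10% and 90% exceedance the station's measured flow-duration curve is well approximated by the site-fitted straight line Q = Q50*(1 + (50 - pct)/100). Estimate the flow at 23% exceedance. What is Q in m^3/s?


Q = 88.6 * (1 + (50 - 23)/100) = 112.5220 m^3/s


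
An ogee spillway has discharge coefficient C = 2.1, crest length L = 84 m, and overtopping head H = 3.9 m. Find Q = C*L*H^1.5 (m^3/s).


Q = 2.1 * 84 * 3.9^1.5 = 1358.6121 m^3/s


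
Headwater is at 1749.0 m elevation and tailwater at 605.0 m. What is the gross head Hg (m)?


Hg = 1749.0 - 605.0 = 1144.0000 m


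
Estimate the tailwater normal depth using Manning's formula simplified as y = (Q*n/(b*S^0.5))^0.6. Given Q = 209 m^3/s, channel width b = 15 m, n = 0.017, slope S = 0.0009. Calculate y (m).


y = (209 * 0.017 / (15 * 0.0009^0.5))^0.6 = 3.4549 m


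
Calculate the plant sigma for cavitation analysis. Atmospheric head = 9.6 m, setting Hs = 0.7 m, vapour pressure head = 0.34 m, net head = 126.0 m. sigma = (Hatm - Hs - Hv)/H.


sigma = (9.6 - 0.7 - 0.34) / 126.0 = 0.0679


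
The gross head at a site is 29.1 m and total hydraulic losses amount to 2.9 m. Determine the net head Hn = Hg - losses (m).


Hn = 29.1 - 2.9 = 26.2000 m


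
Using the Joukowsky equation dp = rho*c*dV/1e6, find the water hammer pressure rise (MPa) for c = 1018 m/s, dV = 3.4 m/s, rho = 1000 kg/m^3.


dp = 1000 * 1018 * 3.4 / 1e6 = 3.4612 MPa


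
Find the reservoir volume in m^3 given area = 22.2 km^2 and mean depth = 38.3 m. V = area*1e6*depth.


V = 22.2 * 1e6 * 38.3 = 8.5026e+08 m^3


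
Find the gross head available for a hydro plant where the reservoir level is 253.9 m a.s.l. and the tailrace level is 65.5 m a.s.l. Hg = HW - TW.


Hg = 253.9 - 65.5 = 188.4000 m


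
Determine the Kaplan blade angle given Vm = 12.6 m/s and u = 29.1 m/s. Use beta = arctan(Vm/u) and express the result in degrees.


beta = arctan(12.6 / 29.1) = 23.4121 degrees


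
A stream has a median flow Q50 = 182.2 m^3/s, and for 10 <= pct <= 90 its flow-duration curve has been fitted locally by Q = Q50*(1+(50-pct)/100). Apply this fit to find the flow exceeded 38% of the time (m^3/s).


Q = 182.2 * (1 + (50 - 38)/100) = 204.0640 m^3/s


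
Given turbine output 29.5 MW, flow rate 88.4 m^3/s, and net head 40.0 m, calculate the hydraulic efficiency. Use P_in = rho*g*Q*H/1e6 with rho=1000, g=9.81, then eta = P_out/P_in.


P_in = 1000 * 9.81 * 88.4 * 40.0 / 1e6 = 34.6882 MW
eta = 29.5 / 34.6882 = 0.8504


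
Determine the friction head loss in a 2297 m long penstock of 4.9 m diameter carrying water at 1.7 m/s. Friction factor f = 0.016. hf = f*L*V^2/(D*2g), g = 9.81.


hf = 0.016 * 2297 * 1.7^2 / (4.9 * 2 * 9.81) = 1.1048 m


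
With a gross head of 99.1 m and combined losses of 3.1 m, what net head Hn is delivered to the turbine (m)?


Hn = 99.1 - 3.1 = 96.0000 m


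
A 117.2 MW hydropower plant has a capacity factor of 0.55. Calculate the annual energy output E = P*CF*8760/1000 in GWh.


E = 117.2 * 0.55 * 8760 / 1000 = 564.6696 GWh


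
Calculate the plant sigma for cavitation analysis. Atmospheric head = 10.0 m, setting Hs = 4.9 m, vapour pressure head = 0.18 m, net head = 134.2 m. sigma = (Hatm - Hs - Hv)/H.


sigma = (10.0 - 4.9 - 0.18) / 134.2 = 0.0367


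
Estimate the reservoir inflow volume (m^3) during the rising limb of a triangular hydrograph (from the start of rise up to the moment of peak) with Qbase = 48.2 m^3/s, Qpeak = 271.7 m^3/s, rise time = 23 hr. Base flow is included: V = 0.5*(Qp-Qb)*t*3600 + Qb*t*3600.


V = 0.5*(271.7 - 48.2)*23*3600 + 48.2*23*3600 = 1.3244e+07 m^3


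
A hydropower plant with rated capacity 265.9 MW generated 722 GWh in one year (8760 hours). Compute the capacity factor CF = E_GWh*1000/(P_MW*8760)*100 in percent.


CF = 722 * 1000 / (265.9 * 8760) * 100 = 30.9966 %


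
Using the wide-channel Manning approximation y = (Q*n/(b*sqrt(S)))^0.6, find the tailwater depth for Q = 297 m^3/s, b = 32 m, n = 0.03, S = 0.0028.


y = (297 * 0.03 / (32 * 0.0028^0.5))^0.6 = 2.7083 m


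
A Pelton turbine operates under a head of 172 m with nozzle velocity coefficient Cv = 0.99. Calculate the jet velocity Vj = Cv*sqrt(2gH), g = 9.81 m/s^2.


Vj = 0.99 * sqrt(2*9.81*172) = 57.5107 m/s


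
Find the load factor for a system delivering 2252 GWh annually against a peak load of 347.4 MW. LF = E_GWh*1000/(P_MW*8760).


LF = 2252 * 1000 / (347.4 * 8760) = 0.7400


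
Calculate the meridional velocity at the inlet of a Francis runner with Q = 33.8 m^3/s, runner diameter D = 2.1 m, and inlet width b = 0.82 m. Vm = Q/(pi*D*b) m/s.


Vm = 33.8 / (pi * 2.1 * 0.82) = 6.2479 m/s


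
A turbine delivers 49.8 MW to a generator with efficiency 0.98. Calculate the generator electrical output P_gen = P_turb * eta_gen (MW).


P_gen = 49.8 * 0.98 = 48.8040 MW


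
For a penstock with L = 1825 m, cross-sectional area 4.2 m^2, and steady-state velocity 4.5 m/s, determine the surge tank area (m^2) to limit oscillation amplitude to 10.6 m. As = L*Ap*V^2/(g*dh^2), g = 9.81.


As = 1825 * 4.2 * 4.5^2 / (9.81 * 10.6^2) = 140.8174 m^2


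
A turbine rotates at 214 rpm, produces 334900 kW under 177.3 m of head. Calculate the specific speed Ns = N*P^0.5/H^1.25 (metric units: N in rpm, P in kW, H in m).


Ns = 214 * 334900^0.5 / 177.3^1.25 = 191.4192


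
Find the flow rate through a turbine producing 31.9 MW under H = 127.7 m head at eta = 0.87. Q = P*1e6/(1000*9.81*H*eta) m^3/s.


Q = 31.9 * 1e6 / (1000 * 9.81 * 127.7 * 0.87) = 29.2692 m^3/s


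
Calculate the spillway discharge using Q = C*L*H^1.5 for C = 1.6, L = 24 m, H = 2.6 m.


Q = 1.6 * 24 * 2.6^1.5 = 160.9872 m^3/s


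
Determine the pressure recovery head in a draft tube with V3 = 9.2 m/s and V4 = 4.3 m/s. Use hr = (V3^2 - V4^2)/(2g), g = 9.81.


hr = (9.2^2 - 4.3^2) / (2*9.81) = 3.3716 m


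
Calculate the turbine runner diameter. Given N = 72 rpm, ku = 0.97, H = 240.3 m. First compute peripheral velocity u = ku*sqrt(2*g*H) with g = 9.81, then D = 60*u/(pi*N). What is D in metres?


u = 0.97 * sqrt(2*9.81*240.3) = 66.6037 m/s
D = 60 * 66.6037 / (pi * 72) = 17.6672 m


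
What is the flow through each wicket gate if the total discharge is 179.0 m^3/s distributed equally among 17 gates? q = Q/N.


q = 179.0 / 17 = 10.5294 m^3/s


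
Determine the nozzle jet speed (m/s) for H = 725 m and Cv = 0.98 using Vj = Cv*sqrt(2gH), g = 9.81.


Vj = 0.98 * sqrt(2*9.81*725) = 116.8812 m/s


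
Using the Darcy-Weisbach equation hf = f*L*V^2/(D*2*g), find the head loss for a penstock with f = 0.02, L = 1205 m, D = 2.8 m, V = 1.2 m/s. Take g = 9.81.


hf = 0.02 * 1205 * 1.2^2 / (2.8 * 2 * 9.81) = 0.6317 m


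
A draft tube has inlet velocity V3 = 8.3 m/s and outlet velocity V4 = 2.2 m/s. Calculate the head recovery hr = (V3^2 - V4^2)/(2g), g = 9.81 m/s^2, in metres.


hr = (8.3^2 - 2.2^2) / (2*9.81) = 3.2645 m


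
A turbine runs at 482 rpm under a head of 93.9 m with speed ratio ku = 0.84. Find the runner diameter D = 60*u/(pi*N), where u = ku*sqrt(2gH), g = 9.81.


u = 0.84 * sqrt(2*9.81*93.9) = 36.0547 m/s
D = 60 * 36.0547 / (pi * 482) = 1.4286 m


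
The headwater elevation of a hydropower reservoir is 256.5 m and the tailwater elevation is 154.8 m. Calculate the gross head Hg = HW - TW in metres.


Hg = 256.5 - 154.8 = 101.7000 m


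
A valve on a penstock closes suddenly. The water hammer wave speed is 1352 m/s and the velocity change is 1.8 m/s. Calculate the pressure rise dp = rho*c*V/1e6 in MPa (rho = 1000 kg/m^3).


dp = 1000 * 1352 * 1.8 / 1e6 = 2.4336 MPa


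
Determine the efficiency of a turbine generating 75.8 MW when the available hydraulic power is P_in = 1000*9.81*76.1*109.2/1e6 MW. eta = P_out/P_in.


P_in = 1000 * 9.81 * 76.1 * 109.2 / 1e6 = 81.5223 MW
eta = 75.8 / 81.5223 = 0.9298


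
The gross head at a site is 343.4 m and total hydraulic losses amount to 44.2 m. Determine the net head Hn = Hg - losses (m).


Hn = 343.4 - 44.2 = 299.2000 m


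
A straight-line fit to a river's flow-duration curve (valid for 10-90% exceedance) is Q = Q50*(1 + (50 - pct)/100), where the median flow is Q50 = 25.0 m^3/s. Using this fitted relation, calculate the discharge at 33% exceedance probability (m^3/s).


Q = 25.0 * (1 + (50 - 33)/100) = 29.2500 m^3/s


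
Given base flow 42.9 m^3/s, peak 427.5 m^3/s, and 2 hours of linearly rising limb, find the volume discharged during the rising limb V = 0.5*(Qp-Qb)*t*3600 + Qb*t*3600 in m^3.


V = 0.5*(427.5 - 42.9)*2*3600 + 42.9*2*3600 = 1.6934e+06 m^3


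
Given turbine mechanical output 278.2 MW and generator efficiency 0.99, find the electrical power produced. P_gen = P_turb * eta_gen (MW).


P_gen = 278.2 * 0.99 = 275.4180 MW


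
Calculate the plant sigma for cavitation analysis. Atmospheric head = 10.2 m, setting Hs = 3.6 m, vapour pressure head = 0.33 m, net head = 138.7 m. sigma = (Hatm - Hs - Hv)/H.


sigma = (10.2 - 3.6 - 0.33) / 138.7 = 0.0452


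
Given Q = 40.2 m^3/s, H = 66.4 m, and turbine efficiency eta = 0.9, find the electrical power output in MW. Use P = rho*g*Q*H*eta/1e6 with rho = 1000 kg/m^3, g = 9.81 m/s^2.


P = 1000 * 9.81 * 40.2 * 66.4 * 0.9 / 1e6 = 23.5671 MW


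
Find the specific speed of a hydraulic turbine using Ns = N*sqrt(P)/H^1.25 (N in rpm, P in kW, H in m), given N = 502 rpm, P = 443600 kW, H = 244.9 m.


Ns = 502 * 443600^0.5 / 244.9^1.25 = 345.1147


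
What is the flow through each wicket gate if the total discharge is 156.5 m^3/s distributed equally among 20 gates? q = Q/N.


q = 156.5 / 20 = 7.8250 m^3/s


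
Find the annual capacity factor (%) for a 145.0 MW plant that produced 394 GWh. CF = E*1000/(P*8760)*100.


CF = 394 * 1000 / (145.0 * 8760) * 100 = 31.0187 %


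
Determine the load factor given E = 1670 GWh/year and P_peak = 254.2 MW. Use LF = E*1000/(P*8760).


LF = 1670 * 1000 / (254.2 * 8760) = 0.7500


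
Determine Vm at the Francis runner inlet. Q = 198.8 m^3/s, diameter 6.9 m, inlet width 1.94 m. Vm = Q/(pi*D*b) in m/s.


Vm = 198.8 / (pi * 6.9 * 1.94) = 4.7273 m/s


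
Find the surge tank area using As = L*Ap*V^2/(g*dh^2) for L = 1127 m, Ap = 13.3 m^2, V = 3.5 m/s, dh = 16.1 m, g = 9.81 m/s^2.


As = 1127 * 13.3 * 3.5^2 / (9.81 * 16.1^2) = 72.2089 m^2


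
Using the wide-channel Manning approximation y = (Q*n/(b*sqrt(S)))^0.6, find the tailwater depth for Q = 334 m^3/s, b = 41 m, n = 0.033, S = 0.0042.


y = (334 * 0.033 / (41 * 0.0042^0.5))^0.6 = 2.3481 m


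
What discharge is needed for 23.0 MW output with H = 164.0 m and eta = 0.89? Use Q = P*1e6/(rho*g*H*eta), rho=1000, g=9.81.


Q = 23.0 * 1e6 / (1000 * 9.81 * 164.0 * 0.89) = 16.0629 m^3/s


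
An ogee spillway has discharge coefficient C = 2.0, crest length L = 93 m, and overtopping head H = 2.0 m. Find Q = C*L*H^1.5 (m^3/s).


Q = 2.0 * 93 * 2.0^1.5 = 526.0874 m^3/s


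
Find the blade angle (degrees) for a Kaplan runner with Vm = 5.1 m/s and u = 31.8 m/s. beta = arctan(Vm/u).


beta = arctan(5.1 / 31.8) = 9.1114 degrees


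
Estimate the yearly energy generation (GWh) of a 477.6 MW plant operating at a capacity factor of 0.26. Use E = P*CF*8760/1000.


E = 477.6 * 0.26 * 8760 / 1000 = 1087.7818 GWh


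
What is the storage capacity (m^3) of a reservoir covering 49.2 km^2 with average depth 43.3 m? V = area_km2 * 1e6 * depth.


V = 49.2 * 1e6 * 43.3 = 2.1304e+09 m^3


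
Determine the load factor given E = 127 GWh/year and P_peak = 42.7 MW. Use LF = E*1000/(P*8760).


LF = 127 * 1000 / (42.7 * 8760) = 0.3395


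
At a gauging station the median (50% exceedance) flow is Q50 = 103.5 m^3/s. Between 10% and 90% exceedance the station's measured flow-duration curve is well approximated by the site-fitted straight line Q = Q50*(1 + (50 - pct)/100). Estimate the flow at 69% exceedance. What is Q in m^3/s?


Q = 103.5 * (1 + (50 - 69)/100) = 83.8350 m^3/s


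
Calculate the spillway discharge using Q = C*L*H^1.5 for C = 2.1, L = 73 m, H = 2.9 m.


Q = 2.1 * 73 * 2.9^1.5 = 757.0754 m^3/s


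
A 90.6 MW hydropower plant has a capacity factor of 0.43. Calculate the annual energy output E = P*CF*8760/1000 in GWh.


E = 90.6 * 0.43 * 8760 / 1000 = 341.2721 GWh


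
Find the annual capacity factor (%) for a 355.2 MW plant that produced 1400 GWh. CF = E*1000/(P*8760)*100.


CF = 1400 * 1000 / (355.2 * 8760) * 100 = 44.9936 %


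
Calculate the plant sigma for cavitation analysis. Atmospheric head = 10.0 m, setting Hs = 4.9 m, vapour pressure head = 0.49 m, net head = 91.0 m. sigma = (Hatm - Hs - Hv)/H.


sigma = (10.0 - 4.9 - 0.49) / 91.0 = 0.0507


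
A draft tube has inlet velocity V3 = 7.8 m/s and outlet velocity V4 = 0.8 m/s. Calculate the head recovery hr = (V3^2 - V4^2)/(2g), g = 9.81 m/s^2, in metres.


hr = (7.8^2 - 0.8^2) / (2*9.81) = 3.0683 m


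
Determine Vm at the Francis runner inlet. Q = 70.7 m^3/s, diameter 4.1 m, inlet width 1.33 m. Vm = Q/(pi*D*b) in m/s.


Vm = 70.7 / (pi * 4.1 * 1.33) = 4.1270 m/s


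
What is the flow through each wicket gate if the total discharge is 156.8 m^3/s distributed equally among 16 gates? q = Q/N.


q = 156.8 / 16 = 9.8000 m^3/s


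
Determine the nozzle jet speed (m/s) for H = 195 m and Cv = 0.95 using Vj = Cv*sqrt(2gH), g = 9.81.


Vj = 0.95 * sqrt(2*9.81*195) = 58.7612 m/s


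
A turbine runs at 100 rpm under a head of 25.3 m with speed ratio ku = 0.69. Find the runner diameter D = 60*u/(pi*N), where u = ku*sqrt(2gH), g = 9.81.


u = 0.69 * sqrt(2*9.81*25.3) = 15.3730 m/s
D = 60 * 15.3730 / (pi * 100) = 2.9360 m


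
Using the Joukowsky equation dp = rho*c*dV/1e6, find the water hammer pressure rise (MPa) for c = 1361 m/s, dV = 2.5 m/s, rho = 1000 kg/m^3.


dp = 1000 * 1361 * 2.5 / 1e6 = 3.4025 MPa


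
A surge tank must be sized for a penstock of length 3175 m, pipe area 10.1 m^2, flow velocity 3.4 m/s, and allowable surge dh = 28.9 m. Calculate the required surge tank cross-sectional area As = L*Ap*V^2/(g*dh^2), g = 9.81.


As = 3175 * 10.1 * 3.4^2 / (9.81 * 28.9^2) = 45.2437 m^2


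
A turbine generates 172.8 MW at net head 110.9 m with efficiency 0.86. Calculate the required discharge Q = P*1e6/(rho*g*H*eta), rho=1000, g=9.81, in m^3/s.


Q = 172.8 * 1e6 / (1000 * 9.81 * 110.9 * 0.86) = 184.6906 m^3/s


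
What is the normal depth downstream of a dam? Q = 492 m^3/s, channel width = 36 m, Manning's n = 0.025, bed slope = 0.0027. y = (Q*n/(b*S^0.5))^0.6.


y = (492 * 0.025 / (36 * 0.0027^0.5))^0.6 = 3.0957 m


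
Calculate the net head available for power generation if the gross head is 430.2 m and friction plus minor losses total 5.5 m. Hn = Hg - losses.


Hn = 430.2 - 5.5 = 424.7000 m


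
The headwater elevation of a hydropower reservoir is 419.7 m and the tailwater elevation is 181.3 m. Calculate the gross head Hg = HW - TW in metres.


Hg = 419.7 - 181.3 = 238.4000 m


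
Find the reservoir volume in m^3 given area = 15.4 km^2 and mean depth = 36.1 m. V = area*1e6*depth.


V = 15.4 * 1e6 * 36.1 = 5.5594e+08 m^3


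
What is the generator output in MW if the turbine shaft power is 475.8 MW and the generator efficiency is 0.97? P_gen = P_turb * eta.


P_gen = 475.8 * 0.97 = 461.5260 MW


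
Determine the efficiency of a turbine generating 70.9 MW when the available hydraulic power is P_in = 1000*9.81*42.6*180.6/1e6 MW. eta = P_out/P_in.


P_in = 1000 * 9.81 * 42.6 * 180.6 / 1e6 = 75.4738 MW
eta = 70.9 / 75.4738 = 0.9394


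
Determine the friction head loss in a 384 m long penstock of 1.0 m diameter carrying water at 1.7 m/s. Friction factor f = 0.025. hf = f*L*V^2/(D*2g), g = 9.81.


hf = 0.025 * 384 * 1.7^2 / (1.0 * 2 * 9.81) = 1.4141 m


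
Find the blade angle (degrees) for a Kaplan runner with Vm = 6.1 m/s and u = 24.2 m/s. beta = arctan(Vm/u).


beta = arctan(6.1 / 24.2) = 14.1476 degrees


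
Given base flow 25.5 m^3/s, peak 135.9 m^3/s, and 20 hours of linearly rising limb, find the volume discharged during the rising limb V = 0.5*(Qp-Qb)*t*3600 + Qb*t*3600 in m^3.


V = 0.5*(135.9 - 25.5)*20*3600 + 25.5*20*3600 = 5.8104e+06 m^3


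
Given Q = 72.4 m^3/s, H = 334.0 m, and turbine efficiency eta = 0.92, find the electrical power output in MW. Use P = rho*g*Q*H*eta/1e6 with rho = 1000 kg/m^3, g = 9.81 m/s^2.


P = 1000 * 9.81 * 72.4 * 334.0 * 0.92 / 1e6 = 218.2438 MW


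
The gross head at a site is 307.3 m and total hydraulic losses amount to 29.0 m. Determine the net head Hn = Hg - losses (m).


Hn = 307.3 - 29.0 = 278.3000 m


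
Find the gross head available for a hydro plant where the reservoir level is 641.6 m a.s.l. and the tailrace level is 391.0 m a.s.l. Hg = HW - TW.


Hg = 641.6 - 391.0 = 250.6000 m


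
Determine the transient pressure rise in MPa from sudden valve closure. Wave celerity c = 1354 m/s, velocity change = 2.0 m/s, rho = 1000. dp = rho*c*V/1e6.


dp = 1000 * 1354 * 2.0 / 1e6 = 2.7080 MPa


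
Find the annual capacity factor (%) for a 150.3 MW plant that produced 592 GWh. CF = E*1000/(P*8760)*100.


CF = 592 * 1000 / (150.3 * 8760) * 100 = 44.9633 %


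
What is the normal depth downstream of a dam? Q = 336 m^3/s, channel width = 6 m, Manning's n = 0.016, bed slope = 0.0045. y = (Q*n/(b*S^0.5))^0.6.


y = (336 * 0.016 / (6 * 0.0045^0.5))^0.6 = 4.7361 m


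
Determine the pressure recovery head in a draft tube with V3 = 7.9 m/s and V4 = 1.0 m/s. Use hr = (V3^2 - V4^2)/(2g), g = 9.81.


hr = (7.9^2 - 1.0^2) / (2*9.81) = 3.1300 m


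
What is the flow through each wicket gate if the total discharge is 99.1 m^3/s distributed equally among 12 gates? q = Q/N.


q = 99.1 / 12 = 8.2583 m^3/s


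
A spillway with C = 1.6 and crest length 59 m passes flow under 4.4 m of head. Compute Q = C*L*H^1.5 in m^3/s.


Q = 1.6 * 59 * 4.4^1.5 = 871.2665 m^3/s


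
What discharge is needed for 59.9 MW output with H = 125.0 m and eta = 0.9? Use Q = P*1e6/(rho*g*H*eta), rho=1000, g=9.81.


Q = 59.9 * 1e6 / (1000 * 9.81 * 125.0 * 0.9) = 54.2757 m^3/s


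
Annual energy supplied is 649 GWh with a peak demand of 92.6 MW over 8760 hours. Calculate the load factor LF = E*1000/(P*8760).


LF = 649 * 1000 / (92.6 * 8760) = 0.8001


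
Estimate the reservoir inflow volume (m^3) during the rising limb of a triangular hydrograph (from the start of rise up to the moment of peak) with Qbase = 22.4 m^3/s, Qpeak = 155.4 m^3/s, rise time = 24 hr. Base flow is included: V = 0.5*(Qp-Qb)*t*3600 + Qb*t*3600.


V = 0.5*(155.4 - 22.4)*24*3600 + 22.4*24*3600 = 7.6810e+06 m^3


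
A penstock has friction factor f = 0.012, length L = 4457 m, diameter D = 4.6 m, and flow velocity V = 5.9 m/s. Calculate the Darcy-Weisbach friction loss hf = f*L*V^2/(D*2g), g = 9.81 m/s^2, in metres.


hf = 0.012 * 4457 * 5.9^2 / (4.6 * 2 * 9.81) = 20.6287 m


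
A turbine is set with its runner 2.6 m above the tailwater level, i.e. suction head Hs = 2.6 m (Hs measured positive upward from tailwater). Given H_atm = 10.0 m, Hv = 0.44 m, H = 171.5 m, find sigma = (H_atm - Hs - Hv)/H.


sigma = (10.0 - 2.6 - 0.44) / 171.5 = 0.0406


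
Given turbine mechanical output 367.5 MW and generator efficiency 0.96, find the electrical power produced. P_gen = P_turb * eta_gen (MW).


P_gen = 367.5 * 0.96 = 352.8000 MW


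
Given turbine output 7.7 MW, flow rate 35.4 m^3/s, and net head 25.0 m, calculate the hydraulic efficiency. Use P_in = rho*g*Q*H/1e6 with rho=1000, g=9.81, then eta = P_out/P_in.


P_in = 1000 * 9.81 * 35.4 * 25.0 / 1e6 = 8.6819 MW
eta = 7.7 / 8.6819 = 0.8869
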